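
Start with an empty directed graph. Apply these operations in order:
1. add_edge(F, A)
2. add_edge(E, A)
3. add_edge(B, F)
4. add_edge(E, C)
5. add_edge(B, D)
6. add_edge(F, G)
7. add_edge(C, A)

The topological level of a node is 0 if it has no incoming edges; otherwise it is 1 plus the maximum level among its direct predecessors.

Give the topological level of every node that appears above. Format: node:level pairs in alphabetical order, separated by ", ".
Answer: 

Op 1: add_edge(F, A). Edges now: 1
Op 2: add_edge(E, A). Edges now: 2
Op 3: add_edge(B, F). Edges now: 3
Op 4: add_edge(E, C). Edges now: 4
Op 5: add_edge(B, D). Edges now: 5
Op 6: add_edge(F, G). Edges now: 6
Op 7: add_edge(C, A). Edges now: 7
Compute levels (Kahn BFS):
  sources (in-degree 0): B, E
  process B: level=0
    B->D: in-degree(D)=0, level(D)=1, enqueue
    B->F: in-degree(F)=0, level(F)=1, enqueue
  process E: level=0
    E->A: in-degree(A)=2, level(A)>=1
    E->C: in-degree(C)=0, level(C)=1, enqueue
  process D: level=1
  process F: level=1
    F->A: in-degree(A)=1, level(A)>=2
    F->G: in-degree(G)=0, level(G)=2, enqueue
  process C: level=1
    C->A: in-degree(A)=0, level(A)=2, enqueue
  process G: level=2
  process A: level=2
All levels: A:2, B:0, C:1, D:1, E:0, F:1, G:2

Answer: A:2, B:0, C:1, D:1, E:0, F:1, G:2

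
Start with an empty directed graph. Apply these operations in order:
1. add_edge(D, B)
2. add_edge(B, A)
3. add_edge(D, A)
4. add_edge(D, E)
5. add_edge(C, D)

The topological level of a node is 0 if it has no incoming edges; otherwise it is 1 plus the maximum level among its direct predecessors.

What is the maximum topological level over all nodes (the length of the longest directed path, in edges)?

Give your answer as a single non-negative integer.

Answer: 3

Derivation:
Op 1: add_edge(D, B). Edges now: 1
Op 2: add_edge(B, A). Edges now: 2
Op 3: add_edge(D, A). Edges now: 3
Op 4: add_edge(D, E). Edges now: 4
Op 5: add_edge(C, D). Edges now: 5
Compute levels (Kahn BFS):
  sources (in-degree 0): C
  process C: level=0
    C->D: in-degree(D)=0, level(D)=1, enqueue
  process D: level=1
    D->A: in-degree(A)=1, level(A)>=2
    D->B: in-degree(B)=0, level(B)=2, enqueue
    D->E: in-degree(E)=0, level(E)=2, enqueue
  process B: level=2
    B->A: in-degree(A)=0, level(A)=3, enqueue
  process E: level=2
  process A: level=3
All levels: A:3, B:2, C:0, D:1, E:2
max level = 3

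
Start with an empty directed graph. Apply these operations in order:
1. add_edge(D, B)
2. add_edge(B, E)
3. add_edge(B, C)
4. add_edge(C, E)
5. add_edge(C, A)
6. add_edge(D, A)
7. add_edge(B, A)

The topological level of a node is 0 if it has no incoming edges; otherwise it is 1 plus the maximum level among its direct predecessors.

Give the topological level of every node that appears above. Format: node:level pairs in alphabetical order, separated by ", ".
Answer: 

Answer: A:3, B:1, C:2, D:0, E:3

Derivation:
Op 1: add_edge(D, B). Edges now: 1
Op 2: add_edge(B, E). Edges now: 2
Op 3: add_edge(B, C). Edges now: 3
Op 4: add_edge(C, E). Edges now: 4
Op 5: add_edge(C, A). Edges now: 5
Op 6: add_edge(D, A). Edges now: 6
Op 7: add_edge(B, A). Edges now: 7
Compute levels (Kahn BFS):
  sources (in-degree 0): D
  process D: level=0
    D->A: in-degree(A)=2, level(A)>=1
    D->B: in-degree(B)=0, level(B)=1, enqueue
  process B: level=1
    B->A: in-degree(A)=1, level(A)>=2
    B->C: in-degree(C)=0, level(C)=2, enqueue
    B->E: in-degree(E)=1, level(E)>=2
  process C: level=2
    C->A: in-degree(A)=0, level(A)=3, enqueue
    C->E: in-degree(E)=0, level(E)=3, enqueue
  process A: level=3
  process E: level=3
All levels: A:3, B:1, C:2, D:0, E:3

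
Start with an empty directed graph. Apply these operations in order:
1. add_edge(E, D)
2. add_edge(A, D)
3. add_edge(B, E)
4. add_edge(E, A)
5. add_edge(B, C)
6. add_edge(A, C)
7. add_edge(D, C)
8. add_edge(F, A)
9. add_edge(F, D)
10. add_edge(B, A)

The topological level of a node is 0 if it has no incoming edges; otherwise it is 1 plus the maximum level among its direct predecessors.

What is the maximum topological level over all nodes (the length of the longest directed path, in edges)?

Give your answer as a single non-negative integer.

Op 1: add_edge(E, D). Edges now: 1
Op 2: add_edge(A, D). Edges now: 2
Op 3: add_edge(B, E). Edges now: 3
Op 4: add_edge(E, A). Edges now: 4
Op 5: add_edge(B, C). Edges now: 5
Op 6: add_edge(A, C). Edges now: 6
Op 7: add_edge(D, C). Edges now: 7
Op 8: add_edge(F, A). Edges now: 8
Op 9: add_edge(F, D). Edges now: 9
Op 10: add_edge(B, A). Edges now: 10
Compute levels (Kahn BFS):
  sources (in-degree 0): B, F
  process B: level=0
    B->A: in-degree(A)=2, level(A)>=1
    B->C: in-degree(C)=2, level(C)>=1
    B->E: in-degree(E)=0, level(E)=1, enqueue
  process F: level=0
    F->A: in-degree(A)=1, level(A)>=1
    F->D: in-degree(D)=2, level(D)>=1
  process E: level=1
    E->A: in-degree(A)=0, level(A)=2, enqueue
    E->D: in-degree(D)=1, level(D)>=2
  process A: level=2
    A->C: in-degree(C)=1, level(C)>=3
    A->D: in-degree(D)=0, level(D)=3, enqueue
  process D: level=3
    D->C: in-degree(C)=0, level(C)=4, enqueue
  process C: level=4
All levels: A:2, B:0, C:4, D:3, E:1, F:0
max level = 4

Answer: 4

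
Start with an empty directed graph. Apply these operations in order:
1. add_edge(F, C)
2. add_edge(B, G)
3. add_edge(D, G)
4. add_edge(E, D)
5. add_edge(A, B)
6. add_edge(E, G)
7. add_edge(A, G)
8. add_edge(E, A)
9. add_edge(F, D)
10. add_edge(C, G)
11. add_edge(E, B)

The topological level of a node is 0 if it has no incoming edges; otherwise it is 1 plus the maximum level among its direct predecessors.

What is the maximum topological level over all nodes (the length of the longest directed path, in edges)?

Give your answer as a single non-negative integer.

Op 1: add_edge(F, C). Edges now: 1
Op 2: add_edge(B, G). Edges now: 2
Op 3: add_edge(D, G). Edges now: 3
Op 4: add_edge(E, D). Edges now: 4
Op 5: add_edge(A, B). Edges now: 5
Op 6: add_edge(E, G). Edges now: 6
Op 7: add_edge(A, G). Edges now: 7
Op 8: add_edge(E, A). Edges now: 8
Op 9: add_edge(F, D). Edges now: 9
Op 10: add_edge(C, G). Edges now: 10
Op 11: add_edge(E, B). Edges now: 11
Compute levels (Kahn BFS):
  sources (in-degree 0): E, F
  process E: level=0
    E->A: in-degree(A)=0, level(A)=1, enqueue
    E->B: in-degree(B)=1, level(B)>=1
    E->D: in-degree(D)=1, level(D)>=1
    E->G: in-degree(G)=4, level(G)>=1
  process F: level=0
    F->C: in-degree(C)=0, level(C)=1, enqueue
    F->D: in-degree(D)=0, level(D)=1, enqueue
  process A: level=1
    A->B: in-degree(B)=0, level(B)=2, enqueue
    A->G: in-degree(G)=3, level(G)>=2
  process C: level=1
    C->G: in-degree(G)=2, level(G)>=2
  process D: level=1
    D->G: in-degree(G)=1, level(G)>=2
  process B: level=2
    B->G: in-degree(G)=0, level(G)=3, enqueue
  process G: level=3
All levels: A:1, B:2, C:1, D:1, E:0, F:0, G:3
max level = 3

Answer: 3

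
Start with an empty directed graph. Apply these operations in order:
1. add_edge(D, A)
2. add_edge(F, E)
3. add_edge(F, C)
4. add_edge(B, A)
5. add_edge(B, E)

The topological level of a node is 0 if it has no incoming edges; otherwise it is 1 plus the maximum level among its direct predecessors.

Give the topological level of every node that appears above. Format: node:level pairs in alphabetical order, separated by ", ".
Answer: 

Op 1: add_edge(D, A). Edges now: 1
Op 2: add_edge(F, E). Edges now: 2
Op 3: add_edge(F, C). Edges now: 3
Op 4: add_edge(B, A). Edges now: 4
Op 5: add_edge(B, E). Edges now: 5
Compute levels (Kahn BFS):
  sources (in-degree 0): B, D, F
  process B: level=0
    B->A: in-degree(A)=1, level(A)>=1
    B->E: in-degree(E)=1, level(E)>=1
  process D: level=0
    D->A: in-degree(A)=0, level(A)=1, enqueue
  process F: level=0
    F->C: in-degree(C)=0, level(C)=1, enqueue
    F->E: in-degree(E)=0, level(E)=1, enqueue
  process A: level=1
  process C: level=1
  process E: level=1
All levels: A:1, B:0, C:1, D:0, E:1, F:0

Answer: A:1, B:0, C:1, D:0, E:1, F:0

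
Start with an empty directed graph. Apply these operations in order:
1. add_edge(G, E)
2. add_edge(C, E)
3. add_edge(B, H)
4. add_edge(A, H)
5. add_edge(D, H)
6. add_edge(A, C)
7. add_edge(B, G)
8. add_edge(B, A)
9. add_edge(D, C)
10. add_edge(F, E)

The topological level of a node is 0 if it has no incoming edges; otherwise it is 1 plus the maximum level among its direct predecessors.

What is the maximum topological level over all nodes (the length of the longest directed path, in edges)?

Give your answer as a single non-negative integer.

Answer: 3

Derivation:
Op 1: add_edge(G, E). Edges now: 1
Op 2: add_edge(C, E). Edges now: 2
Op 3: add_edge(B, H). Edges now: 3
Op 4: add_edge(A, H). Edges now: 4
Op 5: add_edge(D, H). Edges now: 5
Op 6: add_edge(A, C). Edges now: 6
Op 7: add_edge(B, G). Edges now: 7
Op 8: add_edge(B, A). Edges now: 8
Op 9: add_edge(D, C). Edges now: 9
Op 10: add_edge(F, E). Edges now: 10
Compute levels (Kahn BFS):
  sources (in-degree 0): B, D, F
  process B: level=0
    B->A: in-degree(A)=0, level(A)=1, enqueue
    B->G: in-degree(G)=0, level(G)=1, enqueue
    B->H: in-degree(H)=2, level(H)>=1
  process D: level=0
    D->C: in-degree(C)=1, level(C)>=1
    D->H: in-degree(H)=1, level(H)>=1
  process F: level=0
    F->E: in-degree(E)=2, level(E)>=1
  process A: level=1
    A->C: in-degree(C)=0, level(C)=2, enqueue
    A->H: in-degree(H)=0, level(H)=2, enqueue
  process G: level=1
    G->E: in-degree(E)=1, level(E)>=2
  process C: level=2
    C->E: in-degree(E)=0, level(E)=3, enqueue
  process H: level=2
  process E: level=3
All levels: A:1, B:0, C:2, D:0, E:3, F:0, G:1, H:2
max level = 3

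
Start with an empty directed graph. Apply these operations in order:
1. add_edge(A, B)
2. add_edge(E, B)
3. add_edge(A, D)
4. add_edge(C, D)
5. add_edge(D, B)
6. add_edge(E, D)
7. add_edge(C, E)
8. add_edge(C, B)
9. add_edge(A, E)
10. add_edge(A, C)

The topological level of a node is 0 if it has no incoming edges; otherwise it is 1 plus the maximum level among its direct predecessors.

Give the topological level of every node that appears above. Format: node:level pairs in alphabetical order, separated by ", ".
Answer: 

Answer: A:0, B:4, C:1, D:3, E:2

Derivation:
Op 1: add_edge(A, B). Edges now: 1
Op 2: add_edge(E, B). Edges now: 2
Op 3: add_edge(A, D). Edges now: 3
Op 4: add_edge(C, D). Edges now: 4
Op 5: add_edge(D, B). Edges now: 5
Op 6: add_edge(E, D). Edges now: 6
Op 7: add_edge(C, E). Edges now: 7
Op 8: add_edge(C, B). Edges now: 8
Op 9: add_edge(A, E). Edges now: 9
Op 10: add_edge(A, C). Edges now: 10
Compute levels (Kahn BFS):
  sources (in-degree 0): A
  process A: level=0
    A->B: in-degree(B)=3, level(B)>=1
    A->C: in-degree(C)=0, level(C)=1, enqueue
    A->D: in-degree(D)=2, level(D)>=1
    A->E: in-degree(E)=1, level(E)>=1
  process C: level=1
    C->B: in-degree(B)=2, level(B)>=2
    C->D: in-degree(D)=1, level(D)>=2
    C->E: in-degree(E)=0, level(E)=2, enqueue
  process E: level=2
    E->B: in-degree(B)=1, level(B)>=3
    E->D: in-degree(D)=0, level(D)=3, enqueue
  process D: level=3
    D->B: in-degree(B)=0, level(B)=4, enqueue
  process B: level=4
All levels: A:0, B:4, C:1, D:3, E:2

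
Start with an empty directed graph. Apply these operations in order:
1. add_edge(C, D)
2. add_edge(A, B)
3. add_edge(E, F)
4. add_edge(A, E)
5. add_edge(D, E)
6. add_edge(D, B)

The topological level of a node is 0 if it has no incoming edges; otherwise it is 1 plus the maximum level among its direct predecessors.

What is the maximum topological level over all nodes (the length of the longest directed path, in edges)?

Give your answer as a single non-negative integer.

Op 1: add_edge(C, D). Edges now: 1
Op 2: add_edge(A, B). Edges now: 2
Op 3: add_edge(E, F). Edges now: 3
Op 4: add_edge(A, E). Edges now: 4
Op 5: add_edge(D, E). Edges now: 5
Op 6: add_edge(D, B). Edges now: 6
Compute levels (Kahn BFS):
  sources (in-degree 0): A, C
  process A: level=0
    A->B: in-degree(B)=1, level(B)>=1
    A->E: in-degree(E)=1, level(E)>=1
  process C: level=0
    C->D: in-degree(D)=0, level(D)=1, enqueue
  process D: level=1
    D->B: in-degree(B)=0, level(B)=2, enqueue
    D->E: in-degree(E)=0, level(E)=2, enqueue
  process B: level=2
  process E: level=2
    E->F: in-degree(F)=0, level(F)=3, enqueue
  process F: level=3
All levels: A:0, B:2, C:0, D:1, E:2, F:3
max level = 3

Answer: 3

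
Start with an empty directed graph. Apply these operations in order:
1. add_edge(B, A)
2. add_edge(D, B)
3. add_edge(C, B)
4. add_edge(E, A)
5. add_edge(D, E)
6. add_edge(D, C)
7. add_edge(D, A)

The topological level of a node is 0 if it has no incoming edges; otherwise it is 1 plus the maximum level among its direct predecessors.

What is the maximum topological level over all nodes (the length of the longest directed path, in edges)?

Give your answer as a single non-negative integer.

Answer: 3

Derivation:
Op 1: add_edge(B, A). Edges now: 1
Op 2: add_edge(D, B). Edges now: 2
Op 3: add_edge(C, B). Edges now: 3
Op 4: add_edge(E, A). Edges now: 4
Op 5: add_edge(D, E). Edges now: 5
Op 6: add_edge(D, C). Edges now: 6
Op 7: add_edge(D, A). Edges now: 7
Compute levels (Kahn BFS):
  sources (in-degree 0): D
  process D: level=0
    D->A: in-degree(A)=2, level(A)>=1
    D->B: in-degree(B)=1, level(B)>=1
    D->C: in-degree(C)=0, level(C)=1, enqueue
    D->E: in-degree(E)=0, level(E)=1, enqueue
  process C: level=1
    C->B: in-degree(B)=0, level(B)=2, enqueue
  process E: level=1
    E->A: in-degree(A)=1, level(A)>=2
  process B: level=2
    B->A: in-degree(A)=0, level(A)=3, enqueue
  process A: level=3
All levels: A:3, B:2, C:1, D:0, E:1
max level = 3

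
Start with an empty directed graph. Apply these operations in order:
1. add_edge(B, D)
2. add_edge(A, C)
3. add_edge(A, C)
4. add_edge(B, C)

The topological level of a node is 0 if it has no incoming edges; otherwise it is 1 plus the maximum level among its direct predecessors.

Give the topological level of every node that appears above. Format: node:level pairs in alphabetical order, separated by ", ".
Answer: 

Op 1: add_edge(B, D). Edges now: 1
Op 2: add_edge(A, C). Edges now: 2
Op 3: add_edge(A, C) (duplicate, no change). Edges now: 2
Op 4: add_edge(B, C). Edges now: 3
Compute levels (Kahn BFS):
  sources (in-degree 0): A, B
  process A: level=0
    A->C: in-degree(C)=1, level(C)>=1
  process B: level=0
    B->C: in-degree(C)=0, level(C)=1, enqueue
    B->D: in-degree(D)=0, level(D)=1, enqueue
  process C: level=1
  process D: level=1
All levels: A:0, B:0, C:1, D:1

Answer: A:0, B:0, C:1, D:1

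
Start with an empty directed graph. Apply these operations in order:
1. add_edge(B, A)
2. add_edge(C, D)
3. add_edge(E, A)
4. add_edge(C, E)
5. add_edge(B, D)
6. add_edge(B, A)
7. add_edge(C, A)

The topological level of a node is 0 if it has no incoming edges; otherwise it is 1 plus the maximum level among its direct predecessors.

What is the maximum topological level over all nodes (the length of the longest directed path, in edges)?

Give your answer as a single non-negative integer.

Op 1: add_edge(B, A). Edges now: 1
Op 2: add_edge(C, D). Edges now: 2
Op 3: add_edge(E, A). Edges now: 3
Op 4: add_edge(C, E). Edges now: 4
Op 5: add_edge(B, D). Edges now: 5
Op 6: add_edge(B, A) (duplicate, no change). Edges now: 5
Op 7: add_edge(C, A). Edges now: 6
Compute levels (Kahn BFS):
  sources (in-degree 0): B, C
  process B: level=0
    B->A: in-degree(A)=2, level(A)>=1
    B->D: in-degree(D)=1, level(D)>=1
  process C: level=0
    C->A: in-degree(A)=1, level(A)>=1
    C->D: in-degree(D)=0, level(D)=1, enqueue
    C->E: in-degree(E)=0, level(E)=1, enqueue
  process D: level=1
  process E: level=1
    E->A: in-degree(A)=0, level(A)=2, enqueue
  process A: level=2
All levels: A:2, B:0, C:0, D:1, E:1
max level = 2

Answer: 2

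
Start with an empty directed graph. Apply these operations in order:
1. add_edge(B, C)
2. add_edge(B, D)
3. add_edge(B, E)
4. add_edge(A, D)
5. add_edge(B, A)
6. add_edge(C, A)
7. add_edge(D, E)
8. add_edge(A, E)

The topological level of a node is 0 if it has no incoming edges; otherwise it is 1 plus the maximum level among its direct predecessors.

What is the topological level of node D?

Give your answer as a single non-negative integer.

Op 1: add_edge(B, C). Edges now: 1
Op 2: add_edge(B, D). Edges now: 2
Op 3: add_edge(B, E). Edges now: 3
Op 4: add_edge(A, D). Edges now: 4
Op 5: add_edge(B, A). Edges now: 5
Op 6: add_edge(C, A). Edges now: 6
Op 7: add_edge(D, E). Edges now: 7
Op 8: add_edge(A, E). Edges now: 8
Compute levels (Kahn BFS):
  sources (in-degree 0): B
  process B: level=0
    B->A: in-degree(A)=1, level(A)>=1
    B->C: in-degree(C)=0, level(C)=1, enqueue
    B->D: in-degree(D)=1, level(D)>=1
    B->E: in-degree(E)=2, level(E)>=1
  process C: level=1
    C->A: in-degree(A)=0, level(A)=2, enqueue
  process A: level=2
    A->D: in-degree(D)=0, level(D)=3, enqueue
    A->E: in-degree(E)=1, level(E)>=3
  process D: level=3
    D->E: in-degree(E)=0, level(E)=4, enqueue
  process E: level=4
All levels: A:2, B:0, C:1, D:3, E:4
level(D) = 3

Answer: 3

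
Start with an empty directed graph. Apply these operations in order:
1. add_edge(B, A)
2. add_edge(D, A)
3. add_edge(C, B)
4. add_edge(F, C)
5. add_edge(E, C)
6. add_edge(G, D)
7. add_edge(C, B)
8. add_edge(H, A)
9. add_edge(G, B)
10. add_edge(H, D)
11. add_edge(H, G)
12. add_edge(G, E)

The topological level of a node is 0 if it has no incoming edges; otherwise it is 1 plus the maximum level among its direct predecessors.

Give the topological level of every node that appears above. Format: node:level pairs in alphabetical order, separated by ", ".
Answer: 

Answer: A:5, B:4, C:3, D:2, E:2, F:0, G:1, H:0

Derivation:
Op 1: add_edge(B, A). Edges now: 1
Op 2: add_edge(D, A). Edges now: 2
Op 3: add_edge(C, B). Edges now: 3
Op 4: add_edge(F, C). Edges now: 4
Op 5: add_edge(E, C). Edges now: 5
Op 6: add_edge(G, D). Edges now: 6
Op 7: add_edge(C, B) (duplicate, no change). Edges now: 6
Op 8: add_edge(H, A). Edges now: 7
Op 9: add_edge(G, B). Edges now: 8
Op 10: add_edge(H, D). Edges now: 9
Op 11: add_edge(H, G). Edges now: 10
Op 12: add_edge(G, E). Edges now: 11
Compute levels (Kahn BFS):
  sources (in-degree 0): F, H
  process F: level=0
    F->C: in-degree(C)=1, level(C)>=1
  process H: level=0
    H->A: in-degree(A)=2, level(A)>=1
    H->D: in-degree(D)=1, level(D)>=1
    H->G: in-degree(G)=0, level(G)=1, enqueue
  process G: level=1
    G->B: in-degree(B)=1, level(B)>=2
    G->D: in-degree(D)=0, level(D)=2, enqueue
    G->E: in-degree(E)=0, level(E)=2, enqueue
  process D: level=2
    D->A: in-degree(A)=1, level(A)>=3
  process E: level=2
    E->C: in-degree(C)=0, level(C)=3, enqueue
  process C: level=3
    C->B: in-degree(B)=0, level(B)=4, enqueue
  process B: level=4
    B->A: in-degree(A)=0, level(A)=5, enqueue
  process A: level=5
All levels: A:5, B:4, C:3, D:2, E:2, F:0, G:1, H:0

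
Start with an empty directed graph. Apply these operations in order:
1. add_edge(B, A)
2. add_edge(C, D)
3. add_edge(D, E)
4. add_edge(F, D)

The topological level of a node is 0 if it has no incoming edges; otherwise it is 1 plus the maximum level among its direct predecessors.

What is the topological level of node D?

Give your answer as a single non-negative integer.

Op 1: add_edge(B, A). Edges now: 1
Op 2: add_edge(C, D). Edges now: 2
Op 3: add_edge(D, E). Edges now: 3
Op 4: add_edge(F, D). Edges now: 4
Compute levels (Kahn BFS):
  sources (in-degree 0): B, C, F
  process B: level=0
    B->A: in-degree(A)=0, level(A)=1, enqueue
  process C: level=0
    C->D: in-degree(D)=1, level(D)>=1
  process F: level=0
    F->D: in-degree(D)=0, level(D)=1, enqueue
  process A: level=1
  process D: level=1
    D->E: in-degree(E)=0, level(E)=2, enqueue
  process E: level=2
All levels: A:1, B:0, C:0, D:1, E:2, F:0
level(D) = 1

Answer: 1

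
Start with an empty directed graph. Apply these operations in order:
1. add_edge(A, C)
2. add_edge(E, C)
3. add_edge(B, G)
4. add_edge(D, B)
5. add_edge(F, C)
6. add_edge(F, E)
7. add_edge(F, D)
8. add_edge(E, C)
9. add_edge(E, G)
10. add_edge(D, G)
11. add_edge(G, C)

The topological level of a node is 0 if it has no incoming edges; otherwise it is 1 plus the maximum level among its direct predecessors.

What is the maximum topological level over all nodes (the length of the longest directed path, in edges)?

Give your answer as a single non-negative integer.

Op 1: add_edge(A, C). Edges now: 1
Op 2: add_edge(E, C). Edges now: 2
Op 3: add_edge(B, G). Edges now: 3
Op 4: add_edge(D, B). Edges now: 4
Op 5: add_edge(F, C). Edges now: 5
Op 6: add_edge(F, E). Edges now: 6
Op 7: add_edge(F, D). Edges now: 7
Op 8: add_edge(E, C) (duplicate, no change). Edges now: 7
Op 9: add_edge(E, G). Edges now: 8
Op 10: add_edge(D, G). Edges now: 9
Op 11: add_edge(G, C). Edges now: 10
Compute levels (Kahn BFS):
  sources (in-degree 0): A, F
  process A: level=0
    A->C: in-degree(C)=3, level(C)>=1
  process F: level=0
    F->C: in-degree(C)=2, level(C)>=1
    F->D: in-degree(D)=0, level(D)=1, enqueue
    F->E: in-degree(E)=0, level(E)=1, enqueue
  process D: level=1
    D->B: in-degree(B)=0, level(B)=2, enqueue
    D->G: in-degree(G)=2, level(G)>=2
  process E: level=1
    E->C: in-degree(C)=1, level(C)>=2
    E->G: in-degree(G)=1, level(G)>=2
  process B: level=2
    B->G: in-degree(G)=0, level(G)=3, enqueue
  process G: level=3
    G->C: in-degree(C)=0, level(C)=4, enqueue
  process C: level=4
All levels: A:0, B:2, C:4, D:1, E:1, F:0, G:3
max level = 4

Answer: 4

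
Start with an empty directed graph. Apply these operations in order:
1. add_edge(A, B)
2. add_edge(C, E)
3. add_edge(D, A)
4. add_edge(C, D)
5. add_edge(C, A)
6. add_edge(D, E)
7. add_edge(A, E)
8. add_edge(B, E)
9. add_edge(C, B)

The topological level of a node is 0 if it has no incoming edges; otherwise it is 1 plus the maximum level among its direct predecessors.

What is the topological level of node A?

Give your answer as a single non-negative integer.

Answer: 2

Derivation:
Op 1: add_edge(A, B). Edges now: 1
Op 2: add_edge(C, E). Edges now: 2
Op 3: add_edge(D, A). Edges now: 3
Op 4: add_edge(C, D). Edges now: 4
Op 5: add_edge(C, A). Edges now: 5
Op 6: add_edge(D, E). Edges now: 6
Op 7: add_edge(A, E). Edges now: 7
Op 8: add_edge(B, E). Edges now: 8
Op 9: add_edge(C, B). Edges now: 9
Compute levels (Kahn BFS):
  sources (in-degree 0): C
  process C: level=0
    C->A: in-degree(A)=1, level(A)>=1
    C->B: in-degree(B)=1, level(B)>=1
    C->D: in-degree(D)=0, level(D)=1, enqueue
    C->E: in-degree(E)=3, level(E)>=1
  process D: level=1
    D->A: in-degree(A)=0, level(A)=2, enqueue
    D->E: in-degree(E)=2, level(E)>=2
  process A: level=2
    A->B: in-degree(B)=0, level(B)=3, enqueue
    A->E: in-degree(E)=1, level(E)>=3
  process B: level=3
    B->E: in-degree(E)=0, level(E)=4, enqueue
  process E: level=4
All levels: A:2, B:3, C:0, D:1, E:4
level(A) = 2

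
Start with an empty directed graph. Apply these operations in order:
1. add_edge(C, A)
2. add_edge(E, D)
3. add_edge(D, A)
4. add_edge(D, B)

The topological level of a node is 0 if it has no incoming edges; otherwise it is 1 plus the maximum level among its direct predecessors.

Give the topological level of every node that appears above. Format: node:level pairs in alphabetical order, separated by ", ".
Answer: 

Answer: A:2, B:2, C:0, D:1, E:0

Derivation:
Op 1: add_edge(C, A). Edges now: 1
Op 2: add_edge(E, D). Edges now: 2
Op 3: add_edge(D, A). Edges now: 3
Op 4: add_edge(D, B). Edges now: 4
Compute levels (Kahn BFS):
  sources (in-degree 0): C, E
  process C: level=0
    C->A: in-degree(A)=1, level(A)>=1
  process E: level=0
    E->D: in-degree(D)=0, level(D)=1, enqueue
  process D: level=1
    D->A: in-degree(A)=0, level(A)=2, enqueue
    D->B: in-degree(B)=0, level(B)=2, enqueue
  process A: level=2
  process B: level=2
All levels: A:2, B:2, C:0, D:1, E:0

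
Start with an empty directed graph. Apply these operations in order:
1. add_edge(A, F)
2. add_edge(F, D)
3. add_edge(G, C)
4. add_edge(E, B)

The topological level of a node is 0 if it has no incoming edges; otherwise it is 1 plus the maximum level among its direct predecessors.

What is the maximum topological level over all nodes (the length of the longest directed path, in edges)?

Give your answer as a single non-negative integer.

Op 1: add_edge(A, F). Edges now: 1
Op 2: add_edge(F, D). Edges now: 2
Op 3: add_edge(G, C). Edges now: 3
Op 4: add_edge(E, B). Edges now: 4
Compute levels (Kahn BFS):
  sources (in-degree 0): A, E, G
  process A: level=0
    A->F: in-degree(F)=0, level(F)=1, enqueue
  process E: level=0
    E->B: in-degree(B)=0, level(B)=1, enqueue
  process G: level=0
    G->C: in-degree(C)=0, level(C)=1, enqueue
  process F: level=1
    F->D: in-degree(D)=0, level(D)=2, enqueue
  process B: level=1
  process C: level=1
  process D: level=2
All levels: A:0, B:1, C:1, D:2, E:0, F:1, G:0
max level = 2

Answer: 2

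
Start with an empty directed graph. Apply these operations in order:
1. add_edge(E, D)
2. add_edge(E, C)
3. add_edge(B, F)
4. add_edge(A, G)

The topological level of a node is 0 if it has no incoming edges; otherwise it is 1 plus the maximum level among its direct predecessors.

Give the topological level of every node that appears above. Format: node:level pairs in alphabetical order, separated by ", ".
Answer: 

Op 1: add_edge(E, D). Edges now: 1
Op 2: add_edge(E, C). Edges now: 2
Op 3: add_edge(B, F). Edges now: 3
Op 4: add_edge(A, G). Edges now: 4
Compute levels (Kahn BFS):
  sources (in-degree 0): A, B, E
  process A: level=0
    A->G: in-degree(G)=0, level(G)=1, enqueue
  process B: level=0
    B->F: in-degree(F)=0, level(F)=1, enqueue
  process E: level=0
    E->C: in-degree(C)=0, level(C)=1, enqueue
    E->D: in-degree(D)=0, level(D)=1, enqueue
  process G: level=1
  process F: level=1
  process C: level=1
  process D: level=1
All levels: A:0, B:0, C:1, D:1, E:0, F:1, G:1

Answer: A:0, B:0, C:1, D:1, E:0, F:1, G:1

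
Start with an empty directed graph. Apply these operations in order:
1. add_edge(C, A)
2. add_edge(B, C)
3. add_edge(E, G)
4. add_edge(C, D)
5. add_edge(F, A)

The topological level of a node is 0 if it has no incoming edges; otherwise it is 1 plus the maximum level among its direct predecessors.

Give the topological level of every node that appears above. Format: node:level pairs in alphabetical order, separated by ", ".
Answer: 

Answer: A:2, B:0, C:1, D:2, E:0, F:0, G:1

Derivation:
Op 1: add_edge(C, A). Edges now: 1
Op 2: add_edge(B, C). Edges now: 2
Op 3: add_edge(E, G). Edges now: 3
Op 4: add_edge(C, D). Edges now: 4
Op 5: add_edge(F, A). Edges now: 5
Compute levels (Kahn BFS):
  sources (in-degree 0): B, E, F
  process B: level=0
    B->C: in-degree(C)=0, level(C)=1, enqueue
  process E: level=0
    E->G: in-degree(G)=0, level(G)=1, enqueue
  process F: level=0
    F->A: in-degree(A)=1, level(A)>=1
  process C: level=1
    C->A: in-degree(A)=0, level(A)=2, enqueue
    C->D: in-degree(D)=0, level(D)=2, enqueue
  process G: level=1
  process A: level=2
  process D: level=2
All levels: A:2, B:0, C:1, D:2, E:0, F:0, G:1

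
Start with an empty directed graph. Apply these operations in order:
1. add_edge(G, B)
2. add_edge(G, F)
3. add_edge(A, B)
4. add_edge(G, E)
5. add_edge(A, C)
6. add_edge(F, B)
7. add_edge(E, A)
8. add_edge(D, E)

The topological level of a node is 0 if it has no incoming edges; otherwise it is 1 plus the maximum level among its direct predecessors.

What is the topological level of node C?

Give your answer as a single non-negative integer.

Answer: 3

Derivation:
Op 1: add_edge(G, B). Edges now: 1
Op 2: add_edge(G, F). Edges now: 2
Op 3: add_edge(A, B). Edges now: 3
Op 4: add_edge(G, E). Edges now: 4
Op 5: add_edge(A, C). Edges now: 5
Op 6: add_edge(F, B). Edges now: 6
Op 7: add_edge(E, A). Edges now: 7
Op 8: add_edge(D, E). Edges now: 8
Compute levels (Kahn BFS):
  sources (in-degree 0): D, G
  process D: level=0
    D->E: in-degree(E)=1, level(E)>=1
  process G: level=0
    G->B: in-degree(B)=2, level(B)>=1
    G->E: in-degree(E)=0, level(E)=1, enqueue
    G->F: in-degree(F)=0, level(F)=1, enqueue
  process E: level=1
    E->A: in-degree(A)=0, level(A)=2, enqueue
  process F: level=1
    F->B: in-degree(B)=1, level(B)>=2
  process A: level=2
    A->B: in-degree(B)=0, level(B)=3, enqueue
    A->C: in-degree(C)=0, level(C)=3, enqueue
  process B: level=3
  process C: level=3
All levels: A:2, B:3, C:3, D:0, E:1, F:1, G:0
level(C) = 3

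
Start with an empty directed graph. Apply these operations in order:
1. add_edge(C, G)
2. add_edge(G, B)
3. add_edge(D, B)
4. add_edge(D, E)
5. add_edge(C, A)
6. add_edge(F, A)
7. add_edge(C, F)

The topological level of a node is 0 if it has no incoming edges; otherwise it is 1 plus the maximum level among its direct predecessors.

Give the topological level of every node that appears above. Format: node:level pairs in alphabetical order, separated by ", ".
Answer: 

Answer: A:2, B:2, C:0, D:0, E:1, F:1, G:1

Derivation:
Op 1: add_edge(C, G). Edges now: 1
Op 2: add_edge(G, B). Edges now: 2
Op 3: add_edge(D, B). Edges now: 3
Op 4: add_edge(D, E). Edges now: 4
Op 5: add_edge(C, A). Edges now: 5
Op 6: add_edge(F, A). Edges now: 6
Op 7: add_edge(C, F). Edges now: 7
Compute levels (Kahn BFS):
  sources (in-degree 0): C, D
  process C: level=0
    C->A: in-degree(A)=1, level(A)>=1
    C->F: in-degree(F)=0, level(F)=1, enqueue
    C->G: in-degree(G)=0, level(G)=1, enqueue
  process D: level=0
    D->B: in-degree(B)=1, level(B)>=1
    D->E: in-degree(E)=0, level(E)=1, enqueue
  process F: level=1
    F->A: in-degree(A)=0, level(A)=2, enqueue
  process G: level=1
    G->B: in-degree(B)=0, level(B)=2, enqueue
  process E: level=1
  process A: level=2
  process B: level=2
All levels: A:2, B:2, C:0, D:0, E:1, F:1, G:1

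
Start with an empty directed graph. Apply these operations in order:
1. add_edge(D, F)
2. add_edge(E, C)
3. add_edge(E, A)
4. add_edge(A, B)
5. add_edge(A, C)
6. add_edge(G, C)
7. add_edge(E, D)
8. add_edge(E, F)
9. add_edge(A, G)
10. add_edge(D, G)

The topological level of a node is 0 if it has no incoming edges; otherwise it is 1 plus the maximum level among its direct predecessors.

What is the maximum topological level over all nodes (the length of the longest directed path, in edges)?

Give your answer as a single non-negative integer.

Answer: 3

Derivation:
Op 1: add_edge(D, F). Edges now: 1
Op 2: add_edge(E, C). Edges now: 2
Op 3: add_edge(E, A). Edges now: 3
Op 4: add_edge(A, B). Edges now: 4
Op 5: add_edge(A, C). Edges now: 5
Op 6: add_edge(G, C). Edges now: 6
Op 7: add_edge(E, D). Edges now: 7
Op 8: add_edge(E, F). Edges now: 8
Op 9: add_edge(A, G). Edges now: 9
Op 10: add_edge(D, G). Edges now: 10
Compute levels (Kahn BFS):
  sources (in-degree 0): E
  process E: level=0
    E->A: in-degree(A)=0, level(A)=1, enqueue
    E->C: in-degree(C)=2, level(C)>=1
    E->D: in-degree(D)=0, level(D)=1, enqueue
    E->F: in-degree(F)=1, level(F)>=1
  process A: level=1
    A->B: in-degree(B)=0, level(B)=2, enqueue
    A->C: in-degree(C)=1, level(C)>=2
    A->G: in-degree(G)=1, level(G)>=2
  process D: level=1
    D->F: in-degree(F)=0, level(F)=2, enqueue
    D->G: in-degree(G)=0, level(G)=2, enqueue
  process B: level=2
  process F: level=2
  process G: level=2
    G->C: in-degree(C)=0, level(C)=3, enqueue
  process C: level=3
All levels: A:1, B:2, C:3, D:1, E:0, F:2, G:2
max level = 3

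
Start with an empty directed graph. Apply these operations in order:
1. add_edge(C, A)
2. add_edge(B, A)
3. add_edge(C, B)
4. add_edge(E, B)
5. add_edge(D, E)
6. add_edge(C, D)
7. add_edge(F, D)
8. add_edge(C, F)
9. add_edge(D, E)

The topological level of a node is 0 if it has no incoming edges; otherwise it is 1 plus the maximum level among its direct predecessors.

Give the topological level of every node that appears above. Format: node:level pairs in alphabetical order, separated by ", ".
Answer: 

Answer: A:5, B:4, C:0, D:2, E:3, F:1

Derivation:
Op 1: add_edge(C, A). Edges now: 1
Op 2: add_edge(B, A). Edges now: 2
Op 3: add_edge(C, B). Edges now: 3
Op 4: add_edge(E, B). Edges now: 4
Op 5: add_edge(D, E). Edges now: 5
Op 6: add_edge(C, D). Edges now: 6
Op 7: add_edge(F, D). Edges now: 7
Op 8: add_edge(C, F). Edges now: 8
Op 9: add_edge(D, E) (duplicate, no change). Edges now: 8
Compute levels (Kahn BFS):
  sources (in-degree 0): C
  process C: level=0
    C->A: in-degree(A)=1, level(A)>=1
    C->B: in-degree(B)=1, level(B)>=1
    C->D: in-degree(D)=1, level(D)>=1
    C->F: in-degree(F)=0, level(F)=1, enqueue
  process F: level=1
    F->D: in-degree(D)=0, level(D)=2, enqueue
  process D: level=2
    D->E: in-degree(E)=0, level(E)=3, enqueue
  process E: level=3
    E->B: in-degree(B)=0, level(B)=4, enqueue
  process B: level=4
    B->A: in-degree(A)=0, level(A)=5, enqueue
  process A: level=5
All levels: A:5, B:4, C:0, D:2, E:3, F:1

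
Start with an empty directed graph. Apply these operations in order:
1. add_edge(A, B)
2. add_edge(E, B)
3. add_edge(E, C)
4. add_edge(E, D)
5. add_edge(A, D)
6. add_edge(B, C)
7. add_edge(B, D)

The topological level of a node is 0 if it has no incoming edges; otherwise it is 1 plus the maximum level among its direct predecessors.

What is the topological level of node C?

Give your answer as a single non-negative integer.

Answer: 2

Derivation:
Op 1: add_edge(A, B). Edges now: 1
Op 2: add_edge(E, B). Edges now: 2
Op 3: add_edge(E, C). Edges now: 3
Op 4: add_edge(E, D). Edges now: 4
Op 5: add_edge(A, D). Edges now: 5
Op 6: add_edge(B, C). Edges now: 6
Op 7: add_edge(B, D). Edges now: 7
Compute levels (Kahn BFS):
  sources (in-degree 0): A, E
  process A: level=0
    A->B: in-degree(B)=1, level(B)>=1
    A->D: in-degree(D)=2, level(D)>=1
  process E: level=0
    E->B: in-degree(B)=0, level(B)=1, enqueue
    E->C: in-degree(C)=1, level(C)>=1
    E->D: in-degree(D)=1, level(D)>=1
  process B: level=1
    B->C: in-degree(C)=0, level(C)=2, enqueue
    B->D: in-degree(D)=0, level(D)=2, enqueue
  process C: level=2
  process D: level=2
All levels: A:0, B:1, C:2, D:2, E:0
level(C) = 2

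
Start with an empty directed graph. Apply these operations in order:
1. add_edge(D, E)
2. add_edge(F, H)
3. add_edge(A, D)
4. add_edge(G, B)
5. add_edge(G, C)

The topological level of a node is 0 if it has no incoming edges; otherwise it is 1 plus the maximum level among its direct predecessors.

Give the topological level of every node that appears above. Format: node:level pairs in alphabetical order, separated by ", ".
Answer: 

Answer: A:0, B:1, C:1, D:1, E:2, F:0, G:0, H:1

Derivation:
Op 1: add_edge(D, E). Edges now: 1
Op 2: add_edge(F, H). Edges now: 2
Op 3: add_edge(A, D). Edges now: 3
Op 4: add_edge(G, B). Edges now: 4
Op 5: add_edge(G, C). Edges now: 5
Compute levels (Kahn BFS):
  sources (in-degree 0): A, F, G
  process A: level=0
    A->D: in-degree(D)=0, level(D)=1, enqueue
  process F: level=0
    F->H: in-degree(H)=0, level(H)=1, enqueue
  process G: level=0
    G->B: in-degree(B)=0, level(B)=1, enqueue
    G->C: in-degree(C)=0, level(C)=1, enqueue
  process D: level=1
    D->E: in-degree(E)=0, level(E)=2, enqueue
  process H: level=1
  process B: level=1
  process C: level=1
  process E: level=2
All levels: A:0, B:1, C:1, D:1, E:2, F:0, G:0, H:1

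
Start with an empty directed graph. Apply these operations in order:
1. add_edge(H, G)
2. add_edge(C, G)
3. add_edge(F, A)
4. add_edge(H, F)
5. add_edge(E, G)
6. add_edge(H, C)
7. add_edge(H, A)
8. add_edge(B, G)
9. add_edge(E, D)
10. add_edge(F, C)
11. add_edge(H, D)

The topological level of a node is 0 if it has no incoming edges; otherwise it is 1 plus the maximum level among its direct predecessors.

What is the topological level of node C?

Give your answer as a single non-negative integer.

Op 1: add_edge(H, G). Edges now: 1
Op 2: add_edge(C, G). Edges now: 2
Op 3: add_edge(F, A). Edges now: 3
Op 4: add_edge(H, F). Edges now: 4
Op 5: add_edge(E, G). Edges now: 5
Op 6: add_edge(H, C). Edges now: 6
Op 7: add_edge(H, A). Edges now: 7
Op 8: add_edge(B, G). Edges now: 8
Op 9: add_edge(E, D). Edges now: 9
Op 10: add_edge(F, C). Edges now: 10
Op 11: add_edge(H, D). Edges now: 11
Compute levels (Kahn BFS):
  sources (in-degree 0): B, E, H
  process B: level=0
    B->G: in-degree(G)=3, level(G)>=1
  process E: level=0
    E->D: in-degree(D)=1, level(D)>=1
    E->G: in-degree(G)=2, level(G)>=1
  process H: level=0
    H->A: in-degree(A)=1, level(A)>=1
    H->C: in-degree(C)=1, level(C)>=1
    H->D: in-degree(D)=0, level(D)=1, enqueue
    H->F: in-degree(F)=0, level(F)=1, enqueue
    H->G: in-degree(G)=1, level(G)>=1
  process D: level=1
  process F: level=1
    F->A: in-degree(A)=0, level(A)=2, enqueue
    F->C: in-degree(C)=0, level(C)=2, enqueue
  process A: level=2
  process C: level=2
    C->G: in-degree(G)=0, level(G)=3, enqueue
  process G: level=3
All levels: A:2, B:0, C:2, D:1, E:0, F:1, G:3, H:0
level(C) = 2

Answer: 2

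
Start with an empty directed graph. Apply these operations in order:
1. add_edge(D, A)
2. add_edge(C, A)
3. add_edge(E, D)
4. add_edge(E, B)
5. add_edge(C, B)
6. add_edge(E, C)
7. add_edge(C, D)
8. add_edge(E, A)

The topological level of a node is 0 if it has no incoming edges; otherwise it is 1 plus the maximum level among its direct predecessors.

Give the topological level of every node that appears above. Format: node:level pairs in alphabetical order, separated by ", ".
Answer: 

Answer: A:3, B:2, C:1, D:2, E:0

Derivation:
Op 1: add_edge(D, A). Edges now: 1
Op 2: add_edge(C, A). Edges now: 2
Op 3: add_edge(E, D). Edges now: 3
Op 4: add_edge(E, B). Edges now: 4
Op 5: add_edge(C, B). Edges now: 5
Op 6: add_edge(E, C). Edges now: 6
Op 7: add_edge(C, D). Edges now: 7
Op 8: add_edge(E, A). Edges now: 8
Compute levels (Kahn BFS):
  sources (in-degree 0): E
  process E: level=0
    E->A: in-degree(A)=2, level(A)>=1
    E->B: in-degree(B)=1, level(B)>=1
    E->C: in-degree(C)=0, level(C)=1, enqueue
    E->D: in-degree(D)=1, level(D)>=1
  process C: level=1
    C->A: in-degree(A)=1, level(A)>=2
    C->B: in-degree(B)=0, level(B)=2, enqueue
    C->D: in-degree(D)=0, level(D)=2, enqueue
  process B: level=2
  process D: level=2
    D->A: in-degree(A)=0, level(A)=3, enqueue
  process A: level=3
All levels: A:3, B:2, C:1, D:2, E:0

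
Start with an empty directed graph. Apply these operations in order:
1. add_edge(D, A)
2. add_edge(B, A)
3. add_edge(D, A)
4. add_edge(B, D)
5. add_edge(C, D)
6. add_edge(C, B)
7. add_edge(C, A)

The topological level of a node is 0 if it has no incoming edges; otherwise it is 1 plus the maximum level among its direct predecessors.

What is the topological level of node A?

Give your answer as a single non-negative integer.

Op 1: add_edge(D, A). Edges now: 1
Op 2: add_edge(B, A). Edges now: 2
Op 3: add_edge(D, A) (duplicate, no change). Edges now: 2
Op 4: add_edge(B, D). Edges now: 3
Op 5: add_edge(C, D). Edges now: 4
Op 6: add_edge(C, B). Edges now: 5
Op 7: add_edge(C, A). Edges now: 6
Compute levels (Kahn BFS):
  sources (in-degree 0): C
  process C: level=0
    C->A: in-degree(A)=2, level(A)>=1
    C->B: in-degree(B)=0, level(B)=1, enqueue
    C->D: in-degree(D)=1, level(D)>=1
  process B: level=1
    B->A: in-degree(A)=1, level(A)>=2
    B->D: in-degree(D)=0, level(D)=2, enqueue
  process D: level=2
    D->A: in-degree(A)=0, level(A)=3, enqueue
  process A: level=3
All levels: A:3, B:1, C:0, D:2
level(A) = 3

Answer: 3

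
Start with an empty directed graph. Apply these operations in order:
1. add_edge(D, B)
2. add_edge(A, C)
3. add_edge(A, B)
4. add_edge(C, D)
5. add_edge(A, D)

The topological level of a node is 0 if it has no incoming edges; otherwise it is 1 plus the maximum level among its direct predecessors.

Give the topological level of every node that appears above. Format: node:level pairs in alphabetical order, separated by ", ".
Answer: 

Answer: A:0, B:3, C:1, D:2

Derivation:
Op 1: add_edge(D, B). Edges now: 1
Op 2: add_edge(A, C). Edges now: 2
Op 3: add_edge(A, B). Edges now: 3
Op 4: add_edge(C, D). Edges now: 4
Op 5: add_edge(A, D). Edges now: 5
Compute levels (Kahn BFS):
  sources (in-degree 0): A
  process A: level=0
    A->B: in-degree(B)=1, level(B)>=1
    A->C: in-degree(C)=0, level(C)=1, enqueue
    A->D: in-degree(D)=1, level(D)>=1
  process C: level=1
    C->D: in-degree(D)=0, level(D)=2, enqueue
  process D: level=2
    D->B: in-degree(B)=0, level(B)=3, enqueue
  process B: level=3
All levels: A:0, B:3, C:1, D:2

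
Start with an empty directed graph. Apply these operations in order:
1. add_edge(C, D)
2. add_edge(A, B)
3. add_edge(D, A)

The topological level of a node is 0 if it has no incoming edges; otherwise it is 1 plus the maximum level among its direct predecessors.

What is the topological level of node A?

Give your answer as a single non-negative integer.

Op 1: add_edge(C, D). Edges now: 1
Op 2: add_edge(A, B). Edges now: 2
Op 3: add_edge(D, A). Edges now: 3
Compute levels (Kahn BFS):
  sources (in-degree 0): C
  process C: level=0
    C->D: in-degree(D)=0, level(D)=1, enqueue
  process D: level=1
    D->A: in-degree(A)=0, level(A)=2, enqueue
  process A: level=2
    A->B: in-degree(B)=0, level(B)=3, enqueue
  process B: level=3
All levels: A:2, B:3, C:0, D:1
level(A) = 2

Answer: 2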